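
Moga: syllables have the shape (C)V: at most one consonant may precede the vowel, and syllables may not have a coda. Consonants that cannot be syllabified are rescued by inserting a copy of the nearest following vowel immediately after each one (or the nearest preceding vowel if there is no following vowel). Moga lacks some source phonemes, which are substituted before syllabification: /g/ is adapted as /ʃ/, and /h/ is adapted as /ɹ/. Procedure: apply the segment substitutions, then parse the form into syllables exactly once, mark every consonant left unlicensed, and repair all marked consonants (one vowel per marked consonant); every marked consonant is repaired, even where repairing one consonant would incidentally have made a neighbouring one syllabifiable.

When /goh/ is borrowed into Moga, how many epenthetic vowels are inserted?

After substitution the input is /ʃoɹ/.
The unsyllabifiable consonants are /ɹ/; each receives one epenthetic vowel.

1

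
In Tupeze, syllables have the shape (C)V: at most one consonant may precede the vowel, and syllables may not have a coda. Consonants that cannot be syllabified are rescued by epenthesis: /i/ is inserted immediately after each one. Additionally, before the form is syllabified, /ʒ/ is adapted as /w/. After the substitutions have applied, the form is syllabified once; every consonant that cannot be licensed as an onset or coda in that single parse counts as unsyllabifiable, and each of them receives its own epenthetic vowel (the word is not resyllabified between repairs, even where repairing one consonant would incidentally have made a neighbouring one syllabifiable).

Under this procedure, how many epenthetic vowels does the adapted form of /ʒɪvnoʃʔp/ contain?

4

After substitution the input is /wɪvnoʃʔp/.
The unsyllabifiable consonants are /v/, /ʃ/, /ʔ/, /p/; each receives one epenthetic vowel.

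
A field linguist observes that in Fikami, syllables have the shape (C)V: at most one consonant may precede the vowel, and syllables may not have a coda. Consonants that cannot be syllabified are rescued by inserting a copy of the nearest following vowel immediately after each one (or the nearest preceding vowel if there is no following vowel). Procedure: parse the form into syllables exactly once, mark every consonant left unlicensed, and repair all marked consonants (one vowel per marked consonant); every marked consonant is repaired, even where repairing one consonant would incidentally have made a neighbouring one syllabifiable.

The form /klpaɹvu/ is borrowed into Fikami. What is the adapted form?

The consonants /k/, /l/, /ɹ/ cannot be parsed into a legal (C)V syllable (no codas are permitted; onsets are limited to one consonant).
Each unlicensed consonant becomes the onset of a new syllable: /k/ → /ka/, /l/ → /la/, /ɹ/ → /ɹu/.

kalapaɹuvu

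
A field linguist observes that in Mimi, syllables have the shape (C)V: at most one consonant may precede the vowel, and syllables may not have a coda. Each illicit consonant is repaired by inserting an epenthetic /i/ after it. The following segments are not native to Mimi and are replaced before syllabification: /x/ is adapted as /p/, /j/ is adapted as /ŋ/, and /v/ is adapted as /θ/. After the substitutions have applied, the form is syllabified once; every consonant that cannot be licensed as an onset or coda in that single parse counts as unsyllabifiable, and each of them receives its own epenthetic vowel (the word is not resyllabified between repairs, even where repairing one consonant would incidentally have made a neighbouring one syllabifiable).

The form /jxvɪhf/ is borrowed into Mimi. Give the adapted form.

ŋipiθɪhifi

Substitution: /j/ → /ŋ/, /x/ → /p/, /v/ → /θ/, giving /ŋpθɪhf/.
The consonants /ŋ/, /p/, /h/, /f/ cannot be parsed into a legal (C)V syllable (no codas are permitted; onsets are limited to one consonant).
Inserting the epenthetic vowel yields /ŋ/ → /ŋi/, /p/ → /pi/, /h/ → /hi/, /f/ → /fi/.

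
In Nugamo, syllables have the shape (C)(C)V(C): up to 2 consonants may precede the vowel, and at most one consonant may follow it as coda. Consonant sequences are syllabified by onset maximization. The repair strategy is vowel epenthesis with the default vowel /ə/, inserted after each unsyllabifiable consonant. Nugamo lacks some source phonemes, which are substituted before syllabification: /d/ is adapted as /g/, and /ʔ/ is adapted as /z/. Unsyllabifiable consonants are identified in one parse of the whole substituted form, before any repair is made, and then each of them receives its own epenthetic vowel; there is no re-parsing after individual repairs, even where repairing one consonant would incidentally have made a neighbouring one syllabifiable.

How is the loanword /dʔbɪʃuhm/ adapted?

gəzbɪʃuhmə

Substitution: /d/ → /g/, /ʔ/ → /z/, giving /gzbɪʃuhm/.
The consonants /g/, /m/ cannot be parsed into a legal (C)(C)V(C) syllable (at most one coda consonant is licensed; onsets may contain at most 2 consonants).
Inserting the epenthetic vowel yields /g/ → /gə/, /m/ → /mə/.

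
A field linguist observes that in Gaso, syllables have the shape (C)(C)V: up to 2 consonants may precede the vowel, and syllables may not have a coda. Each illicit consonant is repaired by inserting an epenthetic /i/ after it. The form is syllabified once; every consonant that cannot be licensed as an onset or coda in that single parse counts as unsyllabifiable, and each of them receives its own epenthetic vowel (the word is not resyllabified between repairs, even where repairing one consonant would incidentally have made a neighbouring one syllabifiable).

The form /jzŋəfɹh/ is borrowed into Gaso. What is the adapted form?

jizŋəfiɹihi

Syllabifying with onset maximization leaves /j/, /f/, /ɹ/, /h/ stranded (no codas are permitted; onsets may contain at most 2 consonants).
Each unlicensed consonant becomes the onset of a new syllable: /j/ → /ji/, /f/ → /fi/, /ɹ/ → /ɹi/, /h/ → /hi/.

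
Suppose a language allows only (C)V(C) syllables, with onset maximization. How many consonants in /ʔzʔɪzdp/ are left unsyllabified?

4

Under (C)V(C), the unsyllabifiable consonants are /ʔ/, /z/, /d/, /p/ (at most one coda consonant is licensed; onsets are limited to one consonant).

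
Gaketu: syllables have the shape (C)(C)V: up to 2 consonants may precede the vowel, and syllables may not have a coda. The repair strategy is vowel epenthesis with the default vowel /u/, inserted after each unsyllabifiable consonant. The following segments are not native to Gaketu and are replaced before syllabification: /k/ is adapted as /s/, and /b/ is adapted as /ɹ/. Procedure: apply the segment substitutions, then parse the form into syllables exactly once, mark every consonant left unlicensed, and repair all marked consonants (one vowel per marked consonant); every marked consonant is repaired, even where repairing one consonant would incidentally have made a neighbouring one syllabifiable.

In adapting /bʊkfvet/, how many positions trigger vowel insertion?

2

After substitution the input is /ɹʊsfvet/.
The unsyllabifiable consonants are /s/, /t/; each receives one epenthetic vowel.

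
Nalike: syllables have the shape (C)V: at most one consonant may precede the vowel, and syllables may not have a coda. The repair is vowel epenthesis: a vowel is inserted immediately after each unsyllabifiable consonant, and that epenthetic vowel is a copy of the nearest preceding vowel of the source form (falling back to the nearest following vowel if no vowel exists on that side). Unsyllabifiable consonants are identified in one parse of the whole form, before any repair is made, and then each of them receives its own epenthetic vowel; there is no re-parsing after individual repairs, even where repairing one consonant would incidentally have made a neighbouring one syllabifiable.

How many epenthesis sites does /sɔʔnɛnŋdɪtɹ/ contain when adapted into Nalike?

The unsyllabifiable consonants are /ʔ/, /n/, /ŋ/, /t/, /ɹ/; each receives one epenthetic vowel.

5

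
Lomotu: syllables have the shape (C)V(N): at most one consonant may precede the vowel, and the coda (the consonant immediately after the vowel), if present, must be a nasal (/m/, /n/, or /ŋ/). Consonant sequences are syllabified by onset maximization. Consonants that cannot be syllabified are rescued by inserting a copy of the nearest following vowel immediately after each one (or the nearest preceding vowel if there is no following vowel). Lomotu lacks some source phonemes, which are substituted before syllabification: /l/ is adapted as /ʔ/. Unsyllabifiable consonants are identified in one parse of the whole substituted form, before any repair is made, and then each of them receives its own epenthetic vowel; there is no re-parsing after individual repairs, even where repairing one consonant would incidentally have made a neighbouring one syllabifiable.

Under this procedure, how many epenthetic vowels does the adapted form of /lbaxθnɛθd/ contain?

After substitution the input is /ʔbaxθnɛθd/.
The unsyllabifiable consonants are /ʔ/, /x/, /θ/, /θ/, /d/; each receives one epenthetic vowel.

5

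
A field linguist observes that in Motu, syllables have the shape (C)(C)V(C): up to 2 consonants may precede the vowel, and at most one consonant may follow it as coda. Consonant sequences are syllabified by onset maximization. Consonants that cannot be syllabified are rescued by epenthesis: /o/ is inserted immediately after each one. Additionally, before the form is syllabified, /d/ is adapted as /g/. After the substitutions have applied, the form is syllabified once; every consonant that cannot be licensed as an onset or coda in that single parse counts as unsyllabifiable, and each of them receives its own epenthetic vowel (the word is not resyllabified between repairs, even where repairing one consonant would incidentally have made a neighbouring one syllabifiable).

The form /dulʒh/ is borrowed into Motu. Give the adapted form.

gulʒoho

Substitution: /d/ → /g/, giving /gulʒh/.
Syllabifying with onset maximization leaves /ʒ/, /h/ stranded (at most one coda consonant is licensed; onsets may contain at most 2 consonants).
Epenthesis after each stranded consonant: /ʒ/ → /ʒo/, /h/ → /ho/.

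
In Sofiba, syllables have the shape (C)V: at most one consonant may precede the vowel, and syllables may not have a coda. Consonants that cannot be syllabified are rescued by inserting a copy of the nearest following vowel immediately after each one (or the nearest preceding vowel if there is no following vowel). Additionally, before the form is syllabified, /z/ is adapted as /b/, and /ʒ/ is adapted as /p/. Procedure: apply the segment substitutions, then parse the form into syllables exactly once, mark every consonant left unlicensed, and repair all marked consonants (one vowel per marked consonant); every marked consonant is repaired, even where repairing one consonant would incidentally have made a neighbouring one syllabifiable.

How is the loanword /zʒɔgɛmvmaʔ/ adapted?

Substitution: /z/ → /b/, /ʒ/ → /p/, giving /bpɔgɛmvmaʔ/.
Under (C)V, the unsyllabifiable consonants are /b/, /m/, /v/, /ʔ/ (no codas are permitted; onsets are limited to one consonant).
Each unlicensed consonant becomes the onset of a new syllable: /b/ → /bɔ/, /m/ → /ma/, /v/ → /va/, /ʔ/ → /ʔa/.

bɔpɔgɛmavamaʔa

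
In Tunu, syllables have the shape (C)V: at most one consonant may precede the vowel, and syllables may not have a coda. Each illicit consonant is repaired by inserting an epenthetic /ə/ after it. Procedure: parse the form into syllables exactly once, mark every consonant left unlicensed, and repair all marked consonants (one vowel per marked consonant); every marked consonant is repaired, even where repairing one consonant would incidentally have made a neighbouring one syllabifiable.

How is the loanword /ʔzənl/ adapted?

ʔəzənələ

The consonants /ʔ/, /n/, /l/ cannot be parsed into a legal (C)V syllable (no codas are permitted; onsets are limited to one consonant).
Each unlicensed consonant becomes the onset of a new syllable: /ʔ/ → /ʔə/, /n/ → /nə/, /l/ → /lə/.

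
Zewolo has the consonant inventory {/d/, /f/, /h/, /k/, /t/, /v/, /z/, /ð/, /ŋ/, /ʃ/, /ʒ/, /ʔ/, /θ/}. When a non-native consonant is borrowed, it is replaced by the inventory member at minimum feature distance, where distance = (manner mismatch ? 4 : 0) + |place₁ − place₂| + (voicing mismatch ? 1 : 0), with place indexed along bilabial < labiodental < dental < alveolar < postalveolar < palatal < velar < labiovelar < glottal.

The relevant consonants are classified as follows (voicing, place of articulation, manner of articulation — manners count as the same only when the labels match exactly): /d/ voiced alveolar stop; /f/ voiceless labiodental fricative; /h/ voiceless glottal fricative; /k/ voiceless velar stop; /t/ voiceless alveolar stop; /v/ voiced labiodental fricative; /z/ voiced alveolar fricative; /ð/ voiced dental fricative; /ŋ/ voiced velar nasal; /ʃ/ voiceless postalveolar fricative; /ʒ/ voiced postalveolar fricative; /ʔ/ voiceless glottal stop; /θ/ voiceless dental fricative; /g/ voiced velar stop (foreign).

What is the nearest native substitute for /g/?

k

/k/ is closest: same manner (stop), place distance 0 (velar→velar), voicing differs (+1); total 1. Next closest is /d/ at distance 3.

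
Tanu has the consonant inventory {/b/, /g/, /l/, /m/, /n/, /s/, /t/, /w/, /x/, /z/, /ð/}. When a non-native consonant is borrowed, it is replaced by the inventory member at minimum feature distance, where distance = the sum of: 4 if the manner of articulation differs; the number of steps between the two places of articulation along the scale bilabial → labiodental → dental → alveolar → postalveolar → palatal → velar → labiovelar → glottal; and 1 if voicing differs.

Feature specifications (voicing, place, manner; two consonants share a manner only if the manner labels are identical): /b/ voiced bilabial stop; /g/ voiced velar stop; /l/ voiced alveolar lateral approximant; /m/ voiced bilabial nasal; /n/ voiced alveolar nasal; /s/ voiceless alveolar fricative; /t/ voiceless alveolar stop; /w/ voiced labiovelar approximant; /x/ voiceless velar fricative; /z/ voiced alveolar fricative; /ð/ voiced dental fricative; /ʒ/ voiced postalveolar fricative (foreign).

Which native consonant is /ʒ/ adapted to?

z

/z/ is closest: same manner (fricative), place distance 1 (postalveolar→alveolar), same voicing; total 1. Next closest is /s/ at distance 2.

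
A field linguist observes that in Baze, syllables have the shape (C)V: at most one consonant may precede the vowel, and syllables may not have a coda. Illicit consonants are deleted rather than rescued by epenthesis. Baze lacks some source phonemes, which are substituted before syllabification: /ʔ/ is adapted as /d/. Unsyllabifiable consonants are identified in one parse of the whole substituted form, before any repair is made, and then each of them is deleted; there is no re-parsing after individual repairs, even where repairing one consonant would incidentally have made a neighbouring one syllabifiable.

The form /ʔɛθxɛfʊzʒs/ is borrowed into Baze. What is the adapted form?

dɛxɛfʊ

Substitution: /ʔ/ → /d/, giving /dɛθxɛfʊzʒs/.
Syllabifying with onset maximization leaves /θ/, /z/, /ʒ/, /s/ stranded (no codas are permitted; onsets are limited to one consonant).
Each unlicensed consonant is deleted: /θ/, /z/, /ʒ/, /s/.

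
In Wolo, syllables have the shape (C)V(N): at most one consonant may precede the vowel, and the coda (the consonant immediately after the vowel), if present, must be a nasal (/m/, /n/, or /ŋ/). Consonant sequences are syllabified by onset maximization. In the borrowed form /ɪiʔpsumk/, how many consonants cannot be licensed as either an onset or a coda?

Syllabifying with onset maximization leaves /ʔ/, /p/, /k/ stranded (only a nasal (/m/, /n/, or /ŋ/) is licensed in coda position; onsets are limited to one consonant).

3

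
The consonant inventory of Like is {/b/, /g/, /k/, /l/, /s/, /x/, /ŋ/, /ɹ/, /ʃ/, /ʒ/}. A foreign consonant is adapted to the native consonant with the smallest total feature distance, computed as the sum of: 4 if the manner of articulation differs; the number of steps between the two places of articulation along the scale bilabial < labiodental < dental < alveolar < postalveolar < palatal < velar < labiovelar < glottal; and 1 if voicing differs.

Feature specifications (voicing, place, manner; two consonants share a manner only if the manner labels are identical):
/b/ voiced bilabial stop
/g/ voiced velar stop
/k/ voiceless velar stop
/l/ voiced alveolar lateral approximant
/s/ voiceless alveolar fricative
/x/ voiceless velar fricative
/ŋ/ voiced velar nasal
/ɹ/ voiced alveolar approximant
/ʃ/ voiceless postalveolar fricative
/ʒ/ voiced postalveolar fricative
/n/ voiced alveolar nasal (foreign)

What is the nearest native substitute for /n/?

ŋ

/ŋ/ is closest: same manner (nasal), place distance 3 (alveolar→velar), same voicing; total 3. Next closest is /l/ at distance 4.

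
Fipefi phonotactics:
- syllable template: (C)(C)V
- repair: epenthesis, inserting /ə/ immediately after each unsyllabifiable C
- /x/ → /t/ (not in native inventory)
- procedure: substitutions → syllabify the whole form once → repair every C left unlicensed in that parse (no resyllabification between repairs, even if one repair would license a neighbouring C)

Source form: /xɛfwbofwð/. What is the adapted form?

tɛfəwbofəwəðə

Substitution: /x/ → /t/, giving /tɛfwbofwð/.
The consonants /f/, /f/, /w/, /ð/ cannot be parsed into a legal (C)(C)V syllable (no codas are permitted; onsets may contain at most 2 consonants).
Inserting the epenthetic vowel yields /f/ → /fə/, /f/ → /fə/, /w/ → /wə/, /ð/ → /ðə/.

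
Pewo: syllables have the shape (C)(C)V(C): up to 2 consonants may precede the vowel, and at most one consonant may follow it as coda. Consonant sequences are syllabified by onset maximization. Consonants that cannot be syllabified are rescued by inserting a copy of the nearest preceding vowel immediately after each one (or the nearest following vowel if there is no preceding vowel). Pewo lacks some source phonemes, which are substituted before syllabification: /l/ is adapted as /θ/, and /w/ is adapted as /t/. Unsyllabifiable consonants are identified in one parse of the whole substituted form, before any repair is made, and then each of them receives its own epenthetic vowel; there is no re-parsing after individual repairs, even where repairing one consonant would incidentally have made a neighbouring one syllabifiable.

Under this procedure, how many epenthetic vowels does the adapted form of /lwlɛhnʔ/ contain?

3

After substitution the input is /θtθɛhnʔ/.
The unsyllabifiable consonants are /θ/, /n/, /ʔ/; each receives one epenthetic vowel.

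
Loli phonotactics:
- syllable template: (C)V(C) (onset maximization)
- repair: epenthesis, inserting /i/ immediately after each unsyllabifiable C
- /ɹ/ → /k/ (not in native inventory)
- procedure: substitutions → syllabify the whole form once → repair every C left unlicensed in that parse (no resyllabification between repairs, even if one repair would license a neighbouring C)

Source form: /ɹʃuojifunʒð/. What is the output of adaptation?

kiʃuojifunʒiði

Substitution: /ɹ/ → /k/, giving /kʃuojifunʒð/.
The consonants /k/, /ʒ/, /ð/ cannot be parsed into a legal (C)V(C) syllable (at most one coda consonant is licensed; onsets are limited to one consonant).
Epenthesis after each stranded consonant: /k/ → /ki/, /ʒ/ → /ʒi/, /ð/ → /ði/.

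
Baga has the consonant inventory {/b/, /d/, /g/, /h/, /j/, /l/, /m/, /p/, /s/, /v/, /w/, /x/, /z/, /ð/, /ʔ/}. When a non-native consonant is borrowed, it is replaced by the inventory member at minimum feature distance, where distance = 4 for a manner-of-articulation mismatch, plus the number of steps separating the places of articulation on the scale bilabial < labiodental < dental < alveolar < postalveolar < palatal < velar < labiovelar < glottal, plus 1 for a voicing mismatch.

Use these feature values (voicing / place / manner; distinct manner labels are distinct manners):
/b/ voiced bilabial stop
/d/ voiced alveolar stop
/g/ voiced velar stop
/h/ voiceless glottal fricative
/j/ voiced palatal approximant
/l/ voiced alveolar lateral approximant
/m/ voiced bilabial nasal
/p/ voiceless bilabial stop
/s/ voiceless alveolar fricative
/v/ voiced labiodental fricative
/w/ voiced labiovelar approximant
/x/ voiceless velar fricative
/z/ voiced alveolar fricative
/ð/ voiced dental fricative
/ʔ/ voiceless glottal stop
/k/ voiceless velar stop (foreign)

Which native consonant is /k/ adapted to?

g

/g/ is closest: same manner (stop), place distance 0 (velar→velar), voicing differs (+1); total 1. Next closest is /ʔ/ at distance 2.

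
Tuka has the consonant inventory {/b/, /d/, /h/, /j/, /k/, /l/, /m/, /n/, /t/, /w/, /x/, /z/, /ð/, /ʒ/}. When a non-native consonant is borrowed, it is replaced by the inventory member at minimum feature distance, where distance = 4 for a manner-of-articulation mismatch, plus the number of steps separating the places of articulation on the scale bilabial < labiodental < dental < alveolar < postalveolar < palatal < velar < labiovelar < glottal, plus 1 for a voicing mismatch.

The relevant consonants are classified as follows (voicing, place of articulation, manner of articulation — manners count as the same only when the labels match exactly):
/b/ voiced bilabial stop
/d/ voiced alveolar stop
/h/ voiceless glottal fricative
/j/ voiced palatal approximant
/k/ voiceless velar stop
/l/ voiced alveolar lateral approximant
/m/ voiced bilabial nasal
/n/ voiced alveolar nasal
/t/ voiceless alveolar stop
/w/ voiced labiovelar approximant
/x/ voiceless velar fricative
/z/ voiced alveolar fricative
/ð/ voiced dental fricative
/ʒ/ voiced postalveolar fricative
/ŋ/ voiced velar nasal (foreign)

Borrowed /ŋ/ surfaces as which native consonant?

n

/n/ is closest: same manner (nasal), place distance 3 (velar→alveolar), same voicing; total 3. Next closest is /j/ at distance 5.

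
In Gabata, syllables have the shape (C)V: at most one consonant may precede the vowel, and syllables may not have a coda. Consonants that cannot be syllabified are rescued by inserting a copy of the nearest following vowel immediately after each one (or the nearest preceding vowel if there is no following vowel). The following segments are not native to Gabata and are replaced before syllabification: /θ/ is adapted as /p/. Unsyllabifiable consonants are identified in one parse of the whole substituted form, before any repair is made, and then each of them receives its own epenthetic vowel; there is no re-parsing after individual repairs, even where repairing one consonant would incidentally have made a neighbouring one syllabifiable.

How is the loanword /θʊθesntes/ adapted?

pʊpesenetese

Substitution: /θ/ → /p/, giving /pʊpesntes/.
The consonants /s/, /n/, /s/ cannot be parsed into a legal (C)V syllable (no codas are permitted; onsets are limited to one consonant).
Inserting the epenthetic vowel yields /s/ → /se/, /n/ → /ne/, /s/ → /se/.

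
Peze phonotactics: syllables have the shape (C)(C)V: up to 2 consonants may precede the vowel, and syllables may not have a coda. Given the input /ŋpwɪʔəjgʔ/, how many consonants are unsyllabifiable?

Syllabifying with onset maximization leaves /ŋ/, /j/, /g/, /ʔ/ stranded (no codas are permitted; onsets may contain at most 2 consonants).

4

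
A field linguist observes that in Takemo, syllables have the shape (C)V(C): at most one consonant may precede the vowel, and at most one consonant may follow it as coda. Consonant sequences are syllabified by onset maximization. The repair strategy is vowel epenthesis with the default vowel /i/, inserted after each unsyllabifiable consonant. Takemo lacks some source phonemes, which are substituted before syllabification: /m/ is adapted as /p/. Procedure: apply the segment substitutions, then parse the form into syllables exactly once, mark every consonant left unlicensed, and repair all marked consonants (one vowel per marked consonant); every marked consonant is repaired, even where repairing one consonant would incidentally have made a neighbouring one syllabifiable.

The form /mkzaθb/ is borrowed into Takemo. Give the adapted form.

Substitution: /m/ → /p/, giving /pkzaθb/.
The consonants /p/, /k/, /b/ cannot be parsed into a legal (C)V(C) syllable (at most one coda consonant is licensed; onsets are limited to one consonant).
Each unlicensed consonant becomes the onset of a new syllable: /p/ → /pi/, /k/ → /ki/, /b/ → /bi/.

pikizaθbi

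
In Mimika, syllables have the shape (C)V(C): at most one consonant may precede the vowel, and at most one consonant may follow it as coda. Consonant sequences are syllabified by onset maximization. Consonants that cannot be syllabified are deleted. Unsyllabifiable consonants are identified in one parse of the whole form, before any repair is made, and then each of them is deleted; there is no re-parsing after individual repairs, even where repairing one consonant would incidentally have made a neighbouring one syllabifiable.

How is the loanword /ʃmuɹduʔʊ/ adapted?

Under (C)V(C), the unsyllabifiable consonants are /ʃ/ (at most one coda consonant is licensed; onsets are limited to one consonant).
Deleting the stranded consonants removes /ʃ/.

muɹduʔʊ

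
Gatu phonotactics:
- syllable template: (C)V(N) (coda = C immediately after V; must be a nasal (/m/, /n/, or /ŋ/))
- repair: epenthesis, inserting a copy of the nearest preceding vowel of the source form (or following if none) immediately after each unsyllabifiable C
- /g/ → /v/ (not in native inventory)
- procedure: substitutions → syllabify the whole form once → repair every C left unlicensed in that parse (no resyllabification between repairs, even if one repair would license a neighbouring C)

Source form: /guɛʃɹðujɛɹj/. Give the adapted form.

Substitution: /g/ → /v/, giving /vuɛʃɹðujɛɹj/.
The consonants /ʃ/, /ɹ/, /ɹ/, /j/ cannot be parsed into a legal (C)V(N) syllable (only a nasal (/m/, /n/, or /ŋ/) is licensed in coda position; onsets are limited to one consonant).
Epenthesis after each stranded consonant: /ʃ/ → /ʃɛ/, /ɹ/ → /ɹɛ/, /ɹ/ → /ɹɛ/, /j/ → /jɛ/.

vuɛʃɛɹɛðujɛɹɛjɛ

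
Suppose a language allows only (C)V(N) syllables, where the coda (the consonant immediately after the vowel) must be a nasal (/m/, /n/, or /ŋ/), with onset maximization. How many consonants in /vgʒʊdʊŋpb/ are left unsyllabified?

4

Under (C)V(N), the unsyllabifiable consonants are /v/, /g/, /p/, /b/ (only a nasal (/m/, /n/, or /ŋ/) is licensed in coda position; onsets are limited to one consonant).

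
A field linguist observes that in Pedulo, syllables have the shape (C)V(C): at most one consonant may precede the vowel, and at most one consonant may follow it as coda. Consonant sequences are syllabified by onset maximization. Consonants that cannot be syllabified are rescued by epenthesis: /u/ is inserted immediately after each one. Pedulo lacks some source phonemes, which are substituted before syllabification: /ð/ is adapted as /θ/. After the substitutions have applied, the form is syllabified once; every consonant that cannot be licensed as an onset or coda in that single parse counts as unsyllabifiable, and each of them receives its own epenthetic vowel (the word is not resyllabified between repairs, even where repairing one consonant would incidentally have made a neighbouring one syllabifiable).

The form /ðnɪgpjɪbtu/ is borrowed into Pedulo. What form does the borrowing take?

Substitution: /ð/ → /θ/, giving /θnɪgpjɪbtu/.
The consonants /θ/, /p/ cannot be parsed into a legal (C)V(C) syllable (at most one coda consonant is licensed; onsets are limited to one consonant).
Each unlicensed consonant becomes the onset of a new syllable: /θ/ → /θu/, /p/ → /pu/.

θunɪgpujɪbtu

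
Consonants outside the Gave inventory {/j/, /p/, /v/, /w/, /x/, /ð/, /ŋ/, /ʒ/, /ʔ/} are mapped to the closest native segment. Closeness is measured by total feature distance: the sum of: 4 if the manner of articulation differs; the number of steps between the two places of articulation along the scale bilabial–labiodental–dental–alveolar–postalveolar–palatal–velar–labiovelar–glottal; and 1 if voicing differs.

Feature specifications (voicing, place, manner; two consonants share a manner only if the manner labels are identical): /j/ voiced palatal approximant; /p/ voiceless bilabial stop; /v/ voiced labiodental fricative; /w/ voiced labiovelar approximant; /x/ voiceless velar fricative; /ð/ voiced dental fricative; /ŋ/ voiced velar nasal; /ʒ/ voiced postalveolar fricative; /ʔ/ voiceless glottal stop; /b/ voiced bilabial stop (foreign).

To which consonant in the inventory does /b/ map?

p

/p/ is closest: same manner (stop), place distance 0 (bilabial→bilabial), voicing differs (+1); total 1. Next closest is /v/ at distance 5.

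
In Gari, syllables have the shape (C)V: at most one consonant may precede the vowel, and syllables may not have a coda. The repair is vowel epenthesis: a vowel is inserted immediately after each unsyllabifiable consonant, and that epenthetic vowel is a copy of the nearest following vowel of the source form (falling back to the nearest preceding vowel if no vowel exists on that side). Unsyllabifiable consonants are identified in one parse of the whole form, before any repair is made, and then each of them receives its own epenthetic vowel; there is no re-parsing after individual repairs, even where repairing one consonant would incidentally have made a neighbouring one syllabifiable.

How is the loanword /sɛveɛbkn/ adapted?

sɛveɛbɛkɛnɛ

The consonants /b/, /k/, /n/ cannot be parsed into a legal (C)V syllable (no codas are permitted; onsets are limited to one consonant).
Inserting the epenthetic vowel yields /b/ → /bɛ/, /k/ → /kɛ/, /n/ → /nɛ/.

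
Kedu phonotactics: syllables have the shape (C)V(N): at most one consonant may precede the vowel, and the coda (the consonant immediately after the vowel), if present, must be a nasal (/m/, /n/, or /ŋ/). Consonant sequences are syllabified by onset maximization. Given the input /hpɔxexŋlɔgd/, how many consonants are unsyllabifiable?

Syllabifying with onset maximization leaves /h/, /x/, /ŋ/, /g/, /d/ stranded (only a nasal (/m/, /n/, or /ŋ/) is licensed in coda position; onsets are limited to one consonant).

5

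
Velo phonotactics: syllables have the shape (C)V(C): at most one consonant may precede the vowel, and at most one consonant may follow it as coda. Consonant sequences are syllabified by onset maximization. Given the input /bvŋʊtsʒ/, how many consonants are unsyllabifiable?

4

Syllabifying with onset maximization leaves /b/, /v/, /s/, /ʒ/ stranded (at most one coda consonant is licensed; onsets are limited to one consonant).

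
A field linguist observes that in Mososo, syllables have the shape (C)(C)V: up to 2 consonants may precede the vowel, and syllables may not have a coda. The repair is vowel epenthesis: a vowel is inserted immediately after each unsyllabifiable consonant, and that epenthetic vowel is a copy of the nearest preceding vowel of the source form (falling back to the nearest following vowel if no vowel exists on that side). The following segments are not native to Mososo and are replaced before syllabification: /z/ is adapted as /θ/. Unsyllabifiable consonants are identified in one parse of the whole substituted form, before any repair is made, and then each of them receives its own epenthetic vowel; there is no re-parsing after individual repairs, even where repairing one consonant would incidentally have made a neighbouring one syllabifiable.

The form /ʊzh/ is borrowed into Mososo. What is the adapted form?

Substitution: /z/ → /θ/, giving /ʊθh/.
Under (C)(C)V, the unsyllabifiable consonants are /θ/, /h/ (no codas are permitted; onsets may contain at most 2 consonants).
Each unlicensed consonant becomes the onset of a new syllable: /θ/ → /θʊ/, /h/ → /hʊ/.

ʊθʊhʊ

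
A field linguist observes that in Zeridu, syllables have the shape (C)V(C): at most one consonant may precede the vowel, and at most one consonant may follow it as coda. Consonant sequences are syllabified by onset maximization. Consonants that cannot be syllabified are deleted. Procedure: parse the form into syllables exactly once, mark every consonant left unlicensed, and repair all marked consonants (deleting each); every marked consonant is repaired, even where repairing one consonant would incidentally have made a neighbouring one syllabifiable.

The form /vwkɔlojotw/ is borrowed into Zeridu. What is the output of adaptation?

kɔlojot

Under (C)V(C), the unsyllabifiable consonants are /v/, /w/, /w/ (at most one coda consonant is licensed; onsets are limited to one consonant).
Deleting the stranded consonants removes /v/, /w/, /w/.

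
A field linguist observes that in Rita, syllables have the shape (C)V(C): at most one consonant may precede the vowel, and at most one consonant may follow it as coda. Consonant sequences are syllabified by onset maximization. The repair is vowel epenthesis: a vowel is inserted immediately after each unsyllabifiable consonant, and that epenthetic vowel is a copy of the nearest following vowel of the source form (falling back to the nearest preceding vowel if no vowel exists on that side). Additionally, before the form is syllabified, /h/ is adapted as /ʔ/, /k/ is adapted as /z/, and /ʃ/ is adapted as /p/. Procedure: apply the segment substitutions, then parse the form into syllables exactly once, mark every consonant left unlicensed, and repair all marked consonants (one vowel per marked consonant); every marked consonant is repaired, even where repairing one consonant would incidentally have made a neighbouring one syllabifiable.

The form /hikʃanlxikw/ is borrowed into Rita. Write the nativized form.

ʔizpanlixizwi

Substitution: /h/ → /ʔ/, /k/ → /z/, /ʃ/ → /p/, giving /ʔizpanlxizw/.
Under (C)V(C), the unsyllabifiable consonants are /l/, /w/ (at most one coda consonant is licensed; onsets are limited to one consonant).
Epenthesis after each stranded consonant: /l/ → /li/, /w/ → /wi/.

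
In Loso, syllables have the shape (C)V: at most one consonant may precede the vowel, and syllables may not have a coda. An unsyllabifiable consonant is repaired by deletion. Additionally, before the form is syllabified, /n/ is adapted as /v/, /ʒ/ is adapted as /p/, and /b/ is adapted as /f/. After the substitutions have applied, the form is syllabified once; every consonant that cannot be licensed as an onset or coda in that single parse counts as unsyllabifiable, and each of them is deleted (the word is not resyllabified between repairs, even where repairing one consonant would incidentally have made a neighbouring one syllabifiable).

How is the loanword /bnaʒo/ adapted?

Substitution: /b/ → /f/, /n/ → /v/, /ʒ/ → /p/, giving /fvapo/.
The consonants /f/ cannot be parsed into a legal (C)V syllable (no codas are permitted; onsets are limited to one consonant).
Deletion applies to /f/.

vapo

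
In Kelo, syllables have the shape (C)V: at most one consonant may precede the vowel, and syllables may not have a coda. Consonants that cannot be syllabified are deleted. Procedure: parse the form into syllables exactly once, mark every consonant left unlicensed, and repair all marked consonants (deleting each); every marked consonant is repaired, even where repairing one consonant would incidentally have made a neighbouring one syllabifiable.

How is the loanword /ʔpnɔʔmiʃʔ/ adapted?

nɔmi

The consonants /ʔ/, /p/, /ʔ/, /ʃ/, /ʔ/ cannot be parsed into a legal (C)V syllable (no codas are permitted; onsets are limited to one consonant).
Deletion applies to /ʔ/, /p/, /ʔ/, /ʃ/, /ʔ/.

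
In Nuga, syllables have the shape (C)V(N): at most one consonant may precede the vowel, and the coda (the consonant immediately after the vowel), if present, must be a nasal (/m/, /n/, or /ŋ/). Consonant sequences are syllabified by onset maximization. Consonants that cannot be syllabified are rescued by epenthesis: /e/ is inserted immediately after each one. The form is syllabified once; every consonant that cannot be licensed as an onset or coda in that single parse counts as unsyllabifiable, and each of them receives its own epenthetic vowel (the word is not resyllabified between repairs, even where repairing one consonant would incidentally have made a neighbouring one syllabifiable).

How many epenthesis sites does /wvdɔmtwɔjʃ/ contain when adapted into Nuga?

5

The unsyllabifiable consonants are /w/, /v/, /t/, /j/, /ʃ/; each receives one epenthetic vowel.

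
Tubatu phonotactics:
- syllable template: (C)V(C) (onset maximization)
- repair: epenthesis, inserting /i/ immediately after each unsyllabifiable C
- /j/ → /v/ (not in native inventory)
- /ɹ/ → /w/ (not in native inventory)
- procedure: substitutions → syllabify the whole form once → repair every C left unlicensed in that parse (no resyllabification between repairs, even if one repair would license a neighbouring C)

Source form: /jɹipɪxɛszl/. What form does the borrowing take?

viwipɪxɛszili

Substitution: /j/ → /v/, /ɹ/ → /w/, giving /vwipɪxɛszl/.
The consonants /v/, /z/, /l/ cannot be parsed into a legal (C)V(C) syllable (at most one coda consonant is licensed; onsets are limited to one consonant).
Epenthesis after each stranded consonant: /v/ → /vi/, /z/ → /zi/, /l/ → /li/.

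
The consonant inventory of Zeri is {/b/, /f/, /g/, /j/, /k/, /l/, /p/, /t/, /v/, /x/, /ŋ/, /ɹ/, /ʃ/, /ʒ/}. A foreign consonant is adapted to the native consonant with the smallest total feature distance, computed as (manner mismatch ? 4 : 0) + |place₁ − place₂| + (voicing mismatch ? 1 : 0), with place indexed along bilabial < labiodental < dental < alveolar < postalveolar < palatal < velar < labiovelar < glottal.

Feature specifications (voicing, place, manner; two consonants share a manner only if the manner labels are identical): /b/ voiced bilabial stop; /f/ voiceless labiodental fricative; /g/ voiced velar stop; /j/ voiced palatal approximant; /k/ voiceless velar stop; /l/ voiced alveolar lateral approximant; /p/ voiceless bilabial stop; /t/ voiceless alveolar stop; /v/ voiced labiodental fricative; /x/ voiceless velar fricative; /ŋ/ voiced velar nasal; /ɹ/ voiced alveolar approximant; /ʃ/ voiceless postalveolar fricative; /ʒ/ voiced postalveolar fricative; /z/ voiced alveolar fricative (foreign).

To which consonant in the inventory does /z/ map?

ʒ

/ʒ/ is closest: same manner (fricative), place distance 1 (alveolar→postalveolar), same voicing; total 1. Next closest is /v/ at distance 2.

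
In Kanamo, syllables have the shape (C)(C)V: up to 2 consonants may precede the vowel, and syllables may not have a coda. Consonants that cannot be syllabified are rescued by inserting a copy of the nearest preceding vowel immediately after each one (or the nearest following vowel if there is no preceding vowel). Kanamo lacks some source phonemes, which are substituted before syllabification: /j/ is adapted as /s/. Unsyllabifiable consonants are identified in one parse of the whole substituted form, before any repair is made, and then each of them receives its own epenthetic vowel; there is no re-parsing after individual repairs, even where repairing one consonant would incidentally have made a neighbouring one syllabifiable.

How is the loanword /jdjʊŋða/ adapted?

sʊdsʊŋða

Substitution: /j/ → /s/, giving /sdsʊŋða/.
Syllabifying with onset maximization leaves /s/ stranded (no codas are permitted; onsets may contain at most 2 consonants).
Inserting the epenthetic vowel yields /s/ → /sʊ/.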